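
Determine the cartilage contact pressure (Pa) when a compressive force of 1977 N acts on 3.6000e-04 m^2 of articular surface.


P = F / A
P = 1977 / 3.6000e-04
P = 5.4917e+06


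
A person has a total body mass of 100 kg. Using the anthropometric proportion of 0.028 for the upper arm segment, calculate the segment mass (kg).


m_segment = body_mass * fraction
m_segment = 100 * 0.028
m_segment = 2.8000


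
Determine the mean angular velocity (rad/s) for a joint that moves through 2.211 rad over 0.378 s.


omega = delta_theta / delta_t
omega = 2.211 / 0.378
omega = 5.8492


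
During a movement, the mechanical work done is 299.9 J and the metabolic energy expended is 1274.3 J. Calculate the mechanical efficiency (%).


eta = (W_mech / E_meta) * 100
eta = (299.9 / 1274.3) * 100
ratio = 0.2353
eta = 23.5345


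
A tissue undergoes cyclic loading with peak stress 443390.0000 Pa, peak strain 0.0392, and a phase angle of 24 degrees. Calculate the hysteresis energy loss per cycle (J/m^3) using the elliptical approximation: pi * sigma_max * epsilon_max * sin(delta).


E_loss = pi * sigma_max * epsilon_max * sin(delta)
delta = 24 deg = 0.4189 rad
sin(delta) = 0.4067
E_loss = pi * 443390.0000 * 0.0392 * 0.4067
E_loss = 22209.3135


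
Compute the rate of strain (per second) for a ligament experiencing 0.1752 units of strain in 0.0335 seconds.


strain_rate = delta_strain / delta_t
strain_rate = 0.1752 / 0.0335
strain_rate = 5.2299


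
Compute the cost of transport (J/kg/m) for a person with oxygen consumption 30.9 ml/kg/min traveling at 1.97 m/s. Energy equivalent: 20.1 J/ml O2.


Power per kg = VO2 * 20.1 / 60
Power per kg = 30.9 * 20.1 / 60 = 10.3515 W/kg
Cost = power_per_kg / speed
Cost = 10.3515 / 1.97
Cost = 5.2546


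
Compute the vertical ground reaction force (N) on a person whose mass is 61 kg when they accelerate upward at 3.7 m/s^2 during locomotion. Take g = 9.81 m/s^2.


GRF = m * (g + a)
GRF = 61 * (9.81 + 3.7)
GRF = 61 * 13.5100
GRF = 824.1100


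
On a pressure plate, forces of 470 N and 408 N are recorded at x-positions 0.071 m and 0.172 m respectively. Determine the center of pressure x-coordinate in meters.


COP_x = (F1*x1 + F2*x2) / (F1 + F2)
COP_x = (470*0.071 + 408*0.172) / (470 + 408)
Numerator = 103.5460
Denominator = 878
COP_x = 0.1179


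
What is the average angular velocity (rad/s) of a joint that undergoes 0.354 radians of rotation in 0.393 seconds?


omega = delta_theta / delta_t
omega = 0.354 / 0.393
omega = 0.9008


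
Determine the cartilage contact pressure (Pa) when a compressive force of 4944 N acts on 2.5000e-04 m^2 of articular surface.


P = F / A
P = 4944 / 2.5000e-04
P = 1.9776e+07


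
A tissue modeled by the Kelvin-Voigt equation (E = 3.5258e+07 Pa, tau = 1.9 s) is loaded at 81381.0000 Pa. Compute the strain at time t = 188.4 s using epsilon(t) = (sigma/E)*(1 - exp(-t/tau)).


epsilon(t) = (sigma/E) * (1 - exp(-t/tau))
sigma/E = 81381.0000 / 3.5258e+07 = 0.0023
exp(-t/tau) = exp(-188.4 / 1.9) = 8.6352e-44
epsilon = 0.0023 * (1 - 8.6352e-44)
epsilon = 0.0023


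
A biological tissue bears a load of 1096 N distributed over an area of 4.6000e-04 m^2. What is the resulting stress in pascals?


stress = F / A
stress = 1096 / 4.6000e-04
stress = 2.3826e+06


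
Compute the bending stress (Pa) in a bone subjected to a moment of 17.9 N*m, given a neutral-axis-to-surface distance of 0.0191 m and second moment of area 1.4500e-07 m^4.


sigma = M * c / I
sigma = 17.9 * 0.0191 / 1.4500e-07
M * c = 0.3419
sigma = 2.3579e+06


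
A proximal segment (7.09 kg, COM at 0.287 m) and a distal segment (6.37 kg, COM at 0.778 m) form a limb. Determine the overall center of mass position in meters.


COM = (m1*x1 + m2*x2) / (m1 + m2)
COM = (7.09*0.287 + 6.37*0.778) / (7.09 + 6.37)
Numerator = 6.9907
Denominator = 13.4600
COM = 0.5194


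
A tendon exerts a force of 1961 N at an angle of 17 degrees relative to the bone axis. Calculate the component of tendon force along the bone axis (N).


F_eff = F_tendon * cos(theta)
theta = 17 deg = 0.2967 rad
cos(theta) = 0.9563
F_eff = 1961 * 0.9563
F_eff = 1875.3136


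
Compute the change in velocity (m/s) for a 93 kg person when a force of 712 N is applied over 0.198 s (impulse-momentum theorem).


J = F * dt = 712 * 0.198 = 140.9760 N*s
delta_v = J / m
delta_v = 140.9760 / 93
delta_v = 1.5159


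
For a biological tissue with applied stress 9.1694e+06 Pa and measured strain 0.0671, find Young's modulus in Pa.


E = stress / strain
E = 9.1694e+06 / 0.0671
E = 1.3665e+08


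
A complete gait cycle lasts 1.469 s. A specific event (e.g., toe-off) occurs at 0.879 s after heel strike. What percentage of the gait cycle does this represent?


pct = (event_time / cycle_time) * 100
pct = (0.879 / 1.469) * 100
ratio = 0.5984
pct = 59.8366


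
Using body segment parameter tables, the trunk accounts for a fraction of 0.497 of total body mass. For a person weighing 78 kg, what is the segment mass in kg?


m_segment = body_mass * fraction
m_segment = 78 * 0.497
m_segment = 38.7660


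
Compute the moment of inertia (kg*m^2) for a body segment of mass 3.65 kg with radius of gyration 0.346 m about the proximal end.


I = m * k^2
I = 3.65 * 0.346^2
k^2 = 0.1197
I = 0.4370


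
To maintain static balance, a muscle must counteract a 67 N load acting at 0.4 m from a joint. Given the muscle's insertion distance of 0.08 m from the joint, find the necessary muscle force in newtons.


F_muscle = W * d_load / d_muscle
F_muscle = 67 * 0.4 / 0.08
Numerator = 26.8000
F_muscle = 335.0000


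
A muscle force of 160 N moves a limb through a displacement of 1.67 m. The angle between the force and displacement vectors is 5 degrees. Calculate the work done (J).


W = F * d * cos(theta)
theta = 5 deg = 0.0873 rad
cos(theta) = 0.9962
W = 160 * 1.67 * 0.9962
W = 266.1832


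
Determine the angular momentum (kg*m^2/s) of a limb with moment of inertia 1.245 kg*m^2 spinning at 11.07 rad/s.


L = I * omega
L = 1.245 * 11.07
L = 13.7822


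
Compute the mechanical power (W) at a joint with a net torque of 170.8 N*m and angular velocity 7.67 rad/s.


P = M * omega
P = 170.8 * 7.67
P = 1310.0360


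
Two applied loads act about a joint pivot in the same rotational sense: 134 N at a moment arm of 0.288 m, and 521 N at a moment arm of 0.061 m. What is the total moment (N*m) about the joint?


M = F1 * d1 + F2 * d2
M = 134 * 0.288 + 521 * 0.061
M = 38.5920 + 31.7810
M = 70.3730


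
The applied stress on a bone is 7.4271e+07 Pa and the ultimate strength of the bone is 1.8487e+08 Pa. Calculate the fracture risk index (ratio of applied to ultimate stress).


FRI = applied / ultimate
FRI = 7.4271e+07 / 1.8487e+08
FRI = 0.4017


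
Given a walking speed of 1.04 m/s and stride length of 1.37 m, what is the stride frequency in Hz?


f = v / stride_length
f = 1.04 / 1.37
f = 0.7591


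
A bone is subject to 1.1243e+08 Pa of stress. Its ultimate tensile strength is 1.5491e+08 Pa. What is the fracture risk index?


FRI = applied / ultimate
FRI = 1.1243e+08 / 1.5491e+08
FRI = 0.7258


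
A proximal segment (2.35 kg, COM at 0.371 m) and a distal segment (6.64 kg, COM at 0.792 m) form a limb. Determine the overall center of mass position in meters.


COM = (m1*x1 + m2*x2) / (m1 + m2)
COM = (2.35*0.371 + 6.64*0.792) / (2.35 + 6.64)
Numerator = 6.1307
Denominator = 8.9900
COM = 0.6819


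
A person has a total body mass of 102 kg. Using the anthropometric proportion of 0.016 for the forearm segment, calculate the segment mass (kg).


m_segment = body_mass * fraction
m_segment = 102 * 0.016
m_segment = 1.6320


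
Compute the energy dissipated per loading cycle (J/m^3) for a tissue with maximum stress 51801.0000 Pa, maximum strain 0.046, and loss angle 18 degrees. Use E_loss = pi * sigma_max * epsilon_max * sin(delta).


E_loss = pi * sigma_max * epsilon_max * sin(delta)
delta = 18 deg = 0.3142 rad
sin(delta) = 0.3090
E_loss = pi * 51801.0000 * 0.046 * 0.3090
E_loss = 2313.2800


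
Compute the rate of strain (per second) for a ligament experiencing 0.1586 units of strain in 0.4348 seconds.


strain_rate = delta_strain / delta_t
strain_rate = 0.1586 / 0.4348
strain_rate = 0.3648


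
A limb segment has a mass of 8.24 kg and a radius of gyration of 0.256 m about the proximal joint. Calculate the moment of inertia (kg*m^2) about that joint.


I = m * k^2
I = 8.24 * 0.256^2
k^2 = 0.0655
I = 0.5400


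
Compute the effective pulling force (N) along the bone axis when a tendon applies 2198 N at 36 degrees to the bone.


F_eff = F_tendon * cos(theta)
theta = 36 deg = 0.6283 rad
cos(theta) = 0.8090
F_eff = 2198 * 0.8090
F_eff = 1778.2194


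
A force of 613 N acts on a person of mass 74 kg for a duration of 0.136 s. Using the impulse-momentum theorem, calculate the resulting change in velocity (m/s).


J = F * dt = 613 * 0.136 = 83.3680 N*s
delta_v = J / m
delta_v = 83.3680 / 74
delta_v = 1.1266


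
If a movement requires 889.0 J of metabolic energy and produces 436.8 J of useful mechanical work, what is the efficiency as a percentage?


eta = (W_mech / E_meta) * 100
eta = (436.8 / 889.0) * 100
ratio = 0.4913
eta = 49.1339


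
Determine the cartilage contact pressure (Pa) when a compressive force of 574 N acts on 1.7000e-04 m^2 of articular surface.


P = F / A
P = 574 / 1.7000e-04
P = 3.3765e+06


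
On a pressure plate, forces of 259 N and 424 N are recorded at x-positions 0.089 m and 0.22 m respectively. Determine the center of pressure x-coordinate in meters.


COP_x = (F1*x1 + F2*x2) / (F1 + F2)
COP_x = (259*0.089 + 424*0.22) / (259 + 424)
Numerator = 116.3310
Denominator = 683
COP_x = 0.1703


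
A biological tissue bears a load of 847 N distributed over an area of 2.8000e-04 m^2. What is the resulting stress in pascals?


stress = F / A
stress = 847 / 2.8000e-04
stress = 3.0250e+06


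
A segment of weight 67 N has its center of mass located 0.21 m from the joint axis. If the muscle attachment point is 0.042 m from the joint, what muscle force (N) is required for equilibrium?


F_muscle = W * d_load / d_muscle
F_muscle = 67 * 0.21 / 0.042
Numerator = 14.0700
F_muscle = 335.0000


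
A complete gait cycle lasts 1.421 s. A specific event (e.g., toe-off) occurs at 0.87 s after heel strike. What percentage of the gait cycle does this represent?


pct = (event_time / cycle_time) * 100
pct = (0.87 / 1.421) * 100
ratio = 0.6122
pct = 61.2245


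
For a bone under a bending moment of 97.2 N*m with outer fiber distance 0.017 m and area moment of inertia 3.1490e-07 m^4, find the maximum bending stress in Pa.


sigma = M * c / I
sigma = 97.2 * 0.017 / 3.1490e-07
M * c = 1.6524
sigma = 5.2474e+06


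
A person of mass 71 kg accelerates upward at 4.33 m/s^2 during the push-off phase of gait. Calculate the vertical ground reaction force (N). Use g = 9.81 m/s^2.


GRF = m * (g + a)
GRF = 71 * (9.81 + 4.33)
GRF = 71 * 14.1400
GRF = 1003.9400


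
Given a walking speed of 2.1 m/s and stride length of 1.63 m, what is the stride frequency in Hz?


f = v / stride_length
f = 2.1 / 1.63
f = 1.2883


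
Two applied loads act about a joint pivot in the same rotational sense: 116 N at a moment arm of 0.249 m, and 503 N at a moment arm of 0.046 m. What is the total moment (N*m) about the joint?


M = F1 * d1 + F2 * d2
M = 116 * 0.249 + 503 * 0.046
M = 28.8840 + 23.1380
M = 52.0220


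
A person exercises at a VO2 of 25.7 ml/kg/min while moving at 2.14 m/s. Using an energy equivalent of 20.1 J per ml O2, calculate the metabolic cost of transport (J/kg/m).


Power per kg = VO2 * 20.1 / 60
Power per kg = 25.7 * 20.1 / 60 = 8.6095 W/kg
Cost = power_per_kg / speed
Cost = 8.6095 / 2.14
Cost = 4.0231


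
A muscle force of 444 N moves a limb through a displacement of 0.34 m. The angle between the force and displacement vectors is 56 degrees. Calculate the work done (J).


W = F * d * cos(theta)
theta = 56 deg = 0.9774 rad
cos(theta) = 0.5592
W = 444 * 0.34 * 0.5592
W = 84.4158


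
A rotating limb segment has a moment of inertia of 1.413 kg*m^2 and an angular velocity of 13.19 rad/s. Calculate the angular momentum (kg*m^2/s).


L = I * omega
L = 1.413 * 13.19
L = 18.6375


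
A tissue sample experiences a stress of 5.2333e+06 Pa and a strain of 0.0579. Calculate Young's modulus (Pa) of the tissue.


E = stress / strain
E = 5.2333e+06 / 0.0579
E = 9.0385e+07


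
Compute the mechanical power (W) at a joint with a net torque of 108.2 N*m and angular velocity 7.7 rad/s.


P = M * omega
P = 108.2 * 7.7
P = 833.1400


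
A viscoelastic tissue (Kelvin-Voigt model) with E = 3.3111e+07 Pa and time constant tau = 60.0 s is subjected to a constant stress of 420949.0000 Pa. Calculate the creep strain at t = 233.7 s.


epsilon(t) = (sigma/E) * (1 - exp(-t/tau))
sigma/E = 420949.0000 / 3.3111e+07 = 0.0127
exp(-t/tau) = exp(-233.7 / 60.0) = 0.0203
epsilon = 0.0127 * (1 - 0.0203)
epsilon = 0.0125


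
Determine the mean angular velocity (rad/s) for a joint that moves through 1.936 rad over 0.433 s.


omega = delta_theta / delta_t
omega = 1.936 / 0.433
omega = 4.4711


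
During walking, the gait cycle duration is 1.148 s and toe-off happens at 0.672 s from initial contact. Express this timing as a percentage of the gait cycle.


pct = (event_time / cycle_time) * 100
pct = (0.672 / 1.148) * 100
ratio = 0.5854
pct = 58.5366


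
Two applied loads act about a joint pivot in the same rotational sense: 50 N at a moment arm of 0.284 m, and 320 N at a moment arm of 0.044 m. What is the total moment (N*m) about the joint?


M = F1 * d1 + F2 * d2
M = 50 * 0.284 + 320 * 0.044
M = 14.2000 + 14.0800
M = 28.2800


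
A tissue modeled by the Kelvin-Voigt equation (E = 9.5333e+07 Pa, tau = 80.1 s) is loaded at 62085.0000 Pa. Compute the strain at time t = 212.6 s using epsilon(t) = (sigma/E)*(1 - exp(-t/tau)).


epsilon(t) = (sigma/E) * (1 - exp(-t/tau))
sigma/E = 62085.0000 / 9.5333e+07 = 6.5124e-04
exp(-t/tau) = exp(-212.6 / 80.1) = 0.0704
epsilon = 6.5124e-04 * (1 - 0.0704)
epsilon = 6.0542e-04


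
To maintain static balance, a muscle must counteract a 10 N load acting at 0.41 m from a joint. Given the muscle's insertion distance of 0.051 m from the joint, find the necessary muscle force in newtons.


F_muscle = W * d_load / d_muscle
F_muscle = 10 * 0.41 / 0.051
Numerator = 4.1000
F_muscle = 80.3922


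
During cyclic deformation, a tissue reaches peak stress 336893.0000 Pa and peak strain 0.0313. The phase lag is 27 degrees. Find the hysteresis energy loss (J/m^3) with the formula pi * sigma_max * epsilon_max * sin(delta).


E_loss = pi * sigma_max * epsilon_max * sin(delta)
delta = 27 deg = 0.4712 rad
sin(delta) = 0.4540
E_loss = pi * 336893.0000 * 0.0313 * 0.4540
E_loss = 15039.4849


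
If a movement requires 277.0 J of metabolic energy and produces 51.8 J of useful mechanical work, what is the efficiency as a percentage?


eta = (W_mech / E_meta) * 100
eta = (51.8 / 277.0) * 100
ratio = 0.1870
eta = 18.7004


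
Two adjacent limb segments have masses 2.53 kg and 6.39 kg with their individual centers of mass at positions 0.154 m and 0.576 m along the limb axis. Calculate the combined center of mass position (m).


COM = (m1*x1 + m2*x2) / (m1 + m2)
COM = (2.53*0.154 + 6.39*0.576) / (2.53 + 6.39)
Numerator = 4.0703
Denominator = 8.9200
COM = 0.4563


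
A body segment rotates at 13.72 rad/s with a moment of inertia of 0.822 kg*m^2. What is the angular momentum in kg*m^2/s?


L = I * omega
L = 0.822 * 13.72
L = 11.2778


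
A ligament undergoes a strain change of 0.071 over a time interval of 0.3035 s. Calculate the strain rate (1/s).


strain_rate = delta_strain / delta_t
strain_rate = 0.071 / 0.3035
strain_rate = 0.2339


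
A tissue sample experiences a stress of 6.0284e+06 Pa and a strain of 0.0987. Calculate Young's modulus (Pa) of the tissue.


E = stress / strain
E = 6.0284e+06 / 0.0987
E = 6.1078e+07


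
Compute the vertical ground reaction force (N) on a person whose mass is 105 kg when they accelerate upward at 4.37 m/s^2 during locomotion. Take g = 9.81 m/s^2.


GRF = m * (g + a)
GRF = 105 * (9.81 + 4.37)
GRF = 105 * 14.1800
GRF = 1488.9000


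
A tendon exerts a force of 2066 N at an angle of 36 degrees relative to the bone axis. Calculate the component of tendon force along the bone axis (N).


F_eff = F_tendon * cos(theta)
theta = 36 deg = 0.6283 rad
cos(theta) = 0.8090
F_eff = 2066 * 0.8090
F_eff = 1671.4291


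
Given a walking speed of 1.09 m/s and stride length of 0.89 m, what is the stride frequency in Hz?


f = v / stride_length
f = 1.09 / 0.89
f = 1.2247


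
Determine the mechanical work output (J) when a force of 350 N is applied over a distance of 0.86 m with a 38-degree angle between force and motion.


W = F * d * cos(theta)
theta = 38 deg = 0.6632 rad
cos(theta) = 0.7880
W = 350 * 0.86 * 0.7880
W = 237.1912


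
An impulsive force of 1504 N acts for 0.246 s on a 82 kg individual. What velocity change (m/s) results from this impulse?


J = F * dt = 1504 * 0.246 = 369.9840 N*s
delta_v = J / m
delta_v = 369.9840 / 82
delta_v = 4.5120


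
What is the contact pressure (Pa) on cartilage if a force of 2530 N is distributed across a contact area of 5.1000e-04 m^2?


P = F / A
P = 2530 / 5.1000e-04
P = 4.9608e+06


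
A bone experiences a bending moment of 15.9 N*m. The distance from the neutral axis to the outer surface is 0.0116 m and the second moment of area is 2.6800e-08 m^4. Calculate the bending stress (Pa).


sigma = M * c / I
sigma = 15.9 * 0.0116 / 2.6800e-08
M * c = 0.1844
sigma = 6.8821e+06


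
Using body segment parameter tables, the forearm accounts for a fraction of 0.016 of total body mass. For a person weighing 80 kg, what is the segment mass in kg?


m_segment = body_mass * fraction
m_segment = 80 * 0.016
m_segment = 1.2800


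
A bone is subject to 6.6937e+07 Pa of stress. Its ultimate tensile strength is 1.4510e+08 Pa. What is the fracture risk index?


FRI = applied / ultimate
FRI = 6.6937e+07 / 1.4510e+08
FRI = 0.4613


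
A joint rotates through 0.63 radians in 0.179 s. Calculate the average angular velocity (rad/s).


omega = delta_theta / delta_t
omega = 0.63 / 0.179
omega = 3.5196


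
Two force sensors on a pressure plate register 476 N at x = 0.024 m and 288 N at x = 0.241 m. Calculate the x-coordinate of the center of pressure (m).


COP_x = (F1*x1 + F2*x2) / (F1 + F2)
COP_x = (476*0.024 + 288*0.241) / (476 + 288)
Numerator = 80.8320
Denominator = 764
COP_x = 0.1058


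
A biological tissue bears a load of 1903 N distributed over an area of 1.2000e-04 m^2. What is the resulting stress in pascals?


stress = F / A
stress = 1903 / 1.2000e-04
stress = 1.5858e+07


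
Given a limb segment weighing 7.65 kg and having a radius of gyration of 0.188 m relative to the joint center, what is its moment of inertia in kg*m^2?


I = m * k^2
I = 7.65 * 0.188^2
k^2 = 0.0353
I = 0.2704


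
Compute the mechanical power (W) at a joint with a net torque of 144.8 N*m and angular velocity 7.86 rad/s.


P = M * omega
P = 144.8 * 7.86
P = 1138.1280


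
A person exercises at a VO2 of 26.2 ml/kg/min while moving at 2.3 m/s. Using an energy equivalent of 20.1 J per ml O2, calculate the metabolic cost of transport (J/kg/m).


Power per kg = VO2 * 20.1 / 60
Power per kg = 26.2 * 20.1 / 60 = 8.7770 W/kg
Cost = power_per_kg / speed
Cost = 8.7770 / 2.3
Cost = 3.8161


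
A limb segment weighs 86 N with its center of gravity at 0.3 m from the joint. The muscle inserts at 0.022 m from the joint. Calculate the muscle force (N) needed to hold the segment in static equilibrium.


F_muscle = W * d_load / d_muscle
F_muscle = 86 * 0.3 / 0.022
Numerator = 25.8000
F_muscle = 1172.7273


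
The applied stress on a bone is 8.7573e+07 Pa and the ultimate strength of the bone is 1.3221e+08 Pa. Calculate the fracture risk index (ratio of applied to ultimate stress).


FRI = applied / ultimate
FRI = 8.7573e+07 / 1.3221e+08
FRI = 0.6624


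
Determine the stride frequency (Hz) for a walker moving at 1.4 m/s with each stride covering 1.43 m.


f = v / stride_length
f = 1.4 / 1.43
f = 0.9790


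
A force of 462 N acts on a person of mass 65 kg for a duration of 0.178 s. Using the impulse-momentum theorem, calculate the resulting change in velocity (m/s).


J = F * dt = 462 * 0.178 = 82.2360 N*s
delta_v = J / m
delta_v = 82.2360 / 65
delta_v = 1.2652


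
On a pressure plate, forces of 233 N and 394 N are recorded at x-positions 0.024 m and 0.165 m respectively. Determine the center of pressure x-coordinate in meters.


COP_x = (F1*x1 + F2*x2) / (F1 + F2)
COP_x = (233*0.024 + 394*0.165) / (233 + 394)
Numerator = 70.6020
Denominator = 627
COP_x = 0.1126


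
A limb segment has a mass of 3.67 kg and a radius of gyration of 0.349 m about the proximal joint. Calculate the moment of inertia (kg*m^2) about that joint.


I = m * k^2
I = 3.67 * 0.349^2
k^2 = 0.1218
I = 0.4470


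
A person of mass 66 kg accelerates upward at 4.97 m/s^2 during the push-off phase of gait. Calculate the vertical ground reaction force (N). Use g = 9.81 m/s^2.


GRF = m * (g + a)
GRF = 66 * (9.81 + 4.97)
GRF = 66 * 14.7800
GRF = 975.4800


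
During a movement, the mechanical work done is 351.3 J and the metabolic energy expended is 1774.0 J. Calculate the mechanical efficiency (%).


eta = (W_mech / E_meta) * 100
eta = (351.3 / 1774.0) * 100
ratio = 0.1980
eta = 19.8027


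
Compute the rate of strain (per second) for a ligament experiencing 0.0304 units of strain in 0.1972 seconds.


strain_rate = delta_strain / delta_t
strain_rate = 0.0304 / 0.1972
strain_rate = 0.1542


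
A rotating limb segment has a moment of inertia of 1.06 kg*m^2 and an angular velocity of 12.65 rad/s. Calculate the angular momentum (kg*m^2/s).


L = I * omega
L = 1.06 * 12.65
L = 13.4090


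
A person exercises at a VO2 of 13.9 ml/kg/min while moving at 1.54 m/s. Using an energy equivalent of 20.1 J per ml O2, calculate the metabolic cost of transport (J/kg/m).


Power per kg = VO2 * 20.1 / 60
Power per kg = 13.9 * 20.1 / 60 = 4.6565 W/kg
Cost = power_per_kg / speed
Cost = 4.6565 / 1.54
Cost = 3.0237


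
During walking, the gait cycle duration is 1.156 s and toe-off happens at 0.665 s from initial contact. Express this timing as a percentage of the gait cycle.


pct = (event_time / cycle_time) * 100
pct = (0.665 / 1.156) * 100
ratio = 0.5753
pct = 57.5260


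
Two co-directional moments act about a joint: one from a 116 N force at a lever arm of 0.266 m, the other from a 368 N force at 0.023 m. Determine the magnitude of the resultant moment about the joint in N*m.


M = F1 * d1 + F2 * d2
M = 116 * 0.266 + 368 * 0.023
M = 30.8560 + 8.4640
M = 39.3200


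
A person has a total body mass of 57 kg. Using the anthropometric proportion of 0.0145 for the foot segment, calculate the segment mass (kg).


m_segment = body_mass * fraction
m_segment = 57 * 0.0145
m_segment = 0.8265


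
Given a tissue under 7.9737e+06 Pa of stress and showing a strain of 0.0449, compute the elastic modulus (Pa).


E = stress / strain
E = 7.9737e+06 / 0.0449
E = 1.7759e+08


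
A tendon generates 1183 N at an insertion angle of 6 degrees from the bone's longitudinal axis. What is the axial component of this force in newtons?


F_eff = F_tendon * cos(theta)
theta = 6 deg = 0.1047 rad
cos(theta) = 0.9945
F_eff = 1183 * 0.9945
F_eff = 1176.5194


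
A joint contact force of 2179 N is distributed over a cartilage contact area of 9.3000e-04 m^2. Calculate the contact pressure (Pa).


P = F / A
P = 2179 / 9.3000e-04
P = 2.3430e+06


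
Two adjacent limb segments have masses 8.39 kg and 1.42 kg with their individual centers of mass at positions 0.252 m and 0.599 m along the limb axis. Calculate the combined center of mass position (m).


COM = (m1*x1 + m2*x2) / (m1 + m2)
COM = (8.39*0.252 + 1.42*0.599) / (8.39 + 1.42)
Numerator = 2.9649
Denominator = 9.8100
COM = 0.3022


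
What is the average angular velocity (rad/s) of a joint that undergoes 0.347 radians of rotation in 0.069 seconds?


omega = delta_theta / delta_t
omega = 0.347 / 0.069
omega = 5.0290


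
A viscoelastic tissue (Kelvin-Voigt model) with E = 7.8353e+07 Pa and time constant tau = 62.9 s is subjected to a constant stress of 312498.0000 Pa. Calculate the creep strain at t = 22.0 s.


epsilon(t) = (sigma/E) * (1 - exp(-t/tau))
sigma/E = 312498.0000 / 7.8353e+07 = 0.0040
exp(-t/tau) = exp(-22.0 / 62.9) = 0.7049
epsilon = 0.0040 * (1 - 0.7049)
epsilon = 0.0012


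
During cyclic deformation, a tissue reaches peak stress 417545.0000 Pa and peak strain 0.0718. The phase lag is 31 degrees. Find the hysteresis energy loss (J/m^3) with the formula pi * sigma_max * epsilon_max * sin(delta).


E_loss = pi * sigma_max * epsilon_max * sin(delta)
delta = 31 deg = 0.5411 rad
sin(delta) = 0.5150
E_loss = pi * 417545.0000 * 0.0718 * 0.5150
E_loss = 48508.3989


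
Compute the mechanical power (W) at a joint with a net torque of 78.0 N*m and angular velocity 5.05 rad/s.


P = M * omega
P = 78.0 * 5.05
P = 393.9000


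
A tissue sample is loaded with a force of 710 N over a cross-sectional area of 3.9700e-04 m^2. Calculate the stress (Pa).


stress = F / A
stress = 710 / 3.9700e-04
stress = 1.7884e+06


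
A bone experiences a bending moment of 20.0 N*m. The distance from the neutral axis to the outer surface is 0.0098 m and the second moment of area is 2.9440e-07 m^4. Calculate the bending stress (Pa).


sigma = M * c / I
sigma = 20.0 * 0.0098 / 2.9440e-07
M * c = 0.1960
sigma = 665760.8696


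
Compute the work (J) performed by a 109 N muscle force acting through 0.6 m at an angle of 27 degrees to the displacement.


W = F * d * cos(theta)
theta = 27 deg = 0.4712 rad
cos(theta) = 0.8910
W = 109 * 0.6 * 0.8910
W = 58.2718


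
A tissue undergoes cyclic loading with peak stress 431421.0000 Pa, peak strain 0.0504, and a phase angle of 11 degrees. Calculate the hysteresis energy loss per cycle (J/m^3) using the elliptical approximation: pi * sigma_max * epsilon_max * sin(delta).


E_loss = pi * sigma_max * epsilon_max * sin(delta)
delta = 11 deg = 0.1920 rad
sin(delta) = 0.1908
E_loss = pi * 431421.0000 * 0.0504 * 0.1908
E_loss = 13034.0846


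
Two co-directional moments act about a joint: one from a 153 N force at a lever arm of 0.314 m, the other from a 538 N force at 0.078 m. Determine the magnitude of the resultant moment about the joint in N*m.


M = F1 * d1 + F2 * d2
M = 153 * 0.314 + 538 * 0.078
M = 48.0420 + 41.9640
M = 90.0060


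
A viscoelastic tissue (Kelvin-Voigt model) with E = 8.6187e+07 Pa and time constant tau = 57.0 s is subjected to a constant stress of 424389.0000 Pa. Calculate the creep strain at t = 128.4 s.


epsilon(t) = (sigma/E) * (1 - exp(-t/tau))
sigma/E = 424389.0000 / 8.6187e+07 = 0.0049
exp(-t/tau) = exp(-128.4 / 57.0) = 0.1051
epsilon = 0.0049 * (1 - 0.1051)
epsilon = 0.0044


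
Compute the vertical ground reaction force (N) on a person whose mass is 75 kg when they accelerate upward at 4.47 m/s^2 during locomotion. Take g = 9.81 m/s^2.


GRF = m * (g + a)
GRF = 75 * (9.81 + 4.47)
GRF = 75 * 14.2800
GRF = 1071.0000


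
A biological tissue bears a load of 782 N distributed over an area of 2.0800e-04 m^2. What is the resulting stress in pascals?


stress = F / A
stress = 782 / 2.0800e-04
stress = 3.7596e+06


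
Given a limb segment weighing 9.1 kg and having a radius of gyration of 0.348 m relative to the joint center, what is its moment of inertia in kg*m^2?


I = m * k^2
I = 9.1 * 0.348^2
k^2 = 0.1211
I = 1.1020


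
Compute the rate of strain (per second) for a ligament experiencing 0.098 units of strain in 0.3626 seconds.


strain_rate = delta_strain / delta_t
strain_rate = 0.098 / 0.3626
strain_rate = 0.2703


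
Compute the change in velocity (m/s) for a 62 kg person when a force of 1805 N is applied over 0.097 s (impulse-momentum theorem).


J = F * dt = 1805 * 0.097 = 175.0850 N*s
delta_v = J / m
delta_v = 175.0850 / 62
delta_v = 2.8240


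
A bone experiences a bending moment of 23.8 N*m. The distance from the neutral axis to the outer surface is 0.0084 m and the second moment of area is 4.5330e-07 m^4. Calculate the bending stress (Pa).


sigma = M * c / I
sigma = 23.8 * 0.0084 / 4.5330e-07
M * c = 0.1999
sigma = 441032.4289


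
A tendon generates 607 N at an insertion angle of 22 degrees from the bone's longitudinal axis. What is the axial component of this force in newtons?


F_eff = F_tendon * cos(theta)
theta = 22 deg = 0.3840 rad
cos(theta) = 0.9272
F_eff = 607 * 0.9272
F_eff = 562.8006


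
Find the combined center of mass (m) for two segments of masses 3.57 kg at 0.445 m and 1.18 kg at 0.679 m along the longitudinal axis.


COM = (m1*x1 + m2*x2) / (m1 + m2)
COM = (3.57*0.445 + 1.18*0.679) / (3.57 + 1.18)
Numerator = 2.3899
Denominator = 4.7500
COM = 0.5031


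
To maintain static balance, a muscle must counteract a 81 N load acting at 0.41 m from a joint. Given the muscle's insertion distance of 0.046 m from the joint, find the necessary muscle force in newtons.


F_muscle = W * d_load / d_muscle
F_muscle = 81 * 0.41 / 0.046
Numerator = 33.2100
F_muscle = 721.9565


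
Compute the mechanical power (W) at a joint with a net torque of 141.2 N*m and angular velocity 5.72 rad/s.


P = M * omega
P = 141.2 * 5.72
P = 807.6640


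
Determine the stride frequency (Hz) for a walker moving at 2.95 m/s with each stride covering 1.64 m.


f = v / stride_length
f = 2.95 / 1.64
f = 1.7988


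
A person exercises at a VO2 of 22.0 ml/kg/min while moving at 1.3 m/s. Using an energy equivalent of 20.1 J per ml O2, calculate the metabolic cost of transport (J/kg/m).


Power per kg = VO2 * 20.1 / 60
Power per kg = 22.0 * 20.1 / 60 = 7.3700 W/kg
Cost = power_per_kg / speed
Cost = 7.3700 / 1.3
Cost = 5.6692


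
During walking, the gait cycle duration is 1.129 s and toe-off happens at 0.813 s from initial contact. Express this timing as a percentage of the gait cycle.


pct = (event_time / cycle_time) * 100
pct = (0.813 / 1.129) * 100
ratio = 0.7201
pct = 72.0106


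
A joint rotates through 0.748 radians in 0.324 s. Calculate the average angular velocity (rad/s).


omega = delta_theta / delta_t
omega = 0.748 / 0.324
omega = 2.3086


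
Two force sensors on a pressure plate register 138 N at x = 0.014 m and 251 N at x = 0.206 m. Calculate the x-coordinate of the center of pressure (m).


COP_x = (F1*x1 + F2*x2) / (F1 + F2)
COP_x = (138*0.014 + 251*0.206) / (138 + 251)
Numerator = 53.6380
Denominator = 389
COP_x = 0.1379


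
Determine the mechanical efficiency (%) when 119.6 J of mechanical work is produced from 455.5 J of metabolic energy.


eta = (W_mech / E_meta) * 100
eta = (119.6 / 455.5) * 100
ratio = 0.2626
eta = 26.2569


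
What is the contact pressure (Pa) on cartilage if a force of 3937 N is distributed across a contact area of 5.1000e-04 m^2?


P = F / A
P = 3937 / 5.1000e-04
P = 7.7196e+06


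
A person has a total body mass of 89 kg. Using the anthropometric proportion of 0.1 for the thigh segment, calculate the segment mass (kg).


m_segment = body_mass * fraction
m_segment = 89 * 0.1
m_segment = 8.9000


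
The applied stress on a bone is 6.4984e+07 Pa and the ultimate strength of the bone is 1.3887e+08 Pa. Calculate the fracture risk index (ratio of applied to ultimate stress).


FRI = applied / ultimate
FRI = 6.4984e+07 / 1.3887e+08
FRI = 0.4679


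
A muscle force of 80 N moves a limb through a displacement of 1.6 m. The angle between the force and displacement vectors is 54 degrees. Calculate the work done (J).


W = F * d * cos(theta)
theta = 54 deg = 0.9425 rad
cos(theta) = 0.5878
W = 80 * 1.6 * 0.5878
W = 75.2365


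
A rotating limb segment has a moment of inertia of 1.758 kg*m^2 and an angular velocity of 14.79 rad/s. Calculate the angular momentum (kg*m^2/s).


L = I * omega
L = 1.758 * 14.79
L = 26.0008


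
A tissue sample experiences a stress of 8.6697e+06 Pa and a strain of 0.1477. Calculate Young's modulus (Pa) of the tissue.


E = stress / strain
E = 8.6697e+06 / 0.1477
E = 5.8698e+07


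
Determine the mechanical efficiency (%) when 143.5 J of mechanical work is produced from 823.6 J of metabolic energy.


eta = (W_mech / E_meta) * 100
eta = (143.5 / 823.6) * 100
ratio = 0.1742
eta = 17.4235


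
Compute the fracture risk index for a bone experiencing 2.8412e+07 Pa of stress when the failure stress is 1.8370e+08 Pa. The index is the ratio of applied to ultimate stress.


FRI = applied / ultimate
FRI = 2.8412e+07 / 1.8370e+08
FRI = 0.1547


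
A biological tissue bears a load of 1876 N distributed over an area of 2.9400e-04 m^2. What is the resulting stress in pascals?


stress = F / A
stress = 1876 / 2.9400e-04
stress = 6.3810e+06


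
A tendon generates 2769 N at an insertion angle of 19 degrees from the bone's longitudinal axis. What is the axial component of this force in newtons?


F_eff = F_tendon * cos(theta)
theta = 19 deg = 0.3316 rad
cos(theta) = 0.9455
F_eff = 2769 * 0.9455
F_eff = 2618.1409


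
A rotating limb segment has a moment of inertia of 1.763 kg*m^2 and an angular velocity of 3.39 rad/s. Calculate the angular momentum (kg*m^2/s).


L = I * omega
L = 1.763 * 3.39
L = 5.9766


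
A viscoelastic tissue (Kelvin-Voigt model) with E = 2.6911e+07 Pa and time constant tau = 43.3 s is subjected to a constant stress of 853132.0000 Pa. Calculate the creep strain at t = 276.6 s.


epsilon(t) = (sigma/E) * (1 - exp(-t/tau))
sigma/E = 853132.0000 / 2.6911e+07 = 0.0317
exp(-t/tau) = exp(-276.6 / 43.3) = 0.0017
epsilon = 0.0317 * (1 - 0.0017)
epsilon = 0.0316


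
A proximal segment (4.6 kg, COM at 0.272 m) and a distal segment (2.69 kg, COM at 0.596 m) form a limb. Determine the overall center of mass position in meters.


COM = (m1*x1 + m2*x2) / (m1 + m2)
COM = (4.6*0.272 + 2.69*0.596) / (4.6 + 2.69)
Numerator = 2.8544
Denominator = 7.2900
COM = 0.3916


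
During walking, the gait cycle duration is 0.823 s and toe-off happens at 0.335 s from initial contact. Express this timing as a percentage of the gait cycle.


pct = (event_time / cycle_time) * 100
pct = (0.335 / 0.823) * 100
ratio = 0.4070
pct = 40.7047


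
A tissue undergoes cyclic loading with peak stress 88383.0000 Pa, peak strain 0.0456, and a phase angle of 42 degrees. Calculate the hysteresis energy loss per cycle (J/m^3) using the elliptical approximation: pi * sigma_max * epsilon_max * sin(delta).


E_loss = pi * sigma_max * epsilon_max * sin(delta)
delta = 42 deg = 0.7330 rad
sin(delta) = 0.6691
E_loss = pi * 88383.0000 * 0.0456 * 0.6691
E_loss = 8472.1639


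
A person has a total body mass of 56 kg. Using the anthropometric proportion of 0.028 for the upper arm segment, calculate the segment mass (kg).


m_segment = body_mass * fraction
m_segment = 56 * 0.028
m_segment = 1.5680


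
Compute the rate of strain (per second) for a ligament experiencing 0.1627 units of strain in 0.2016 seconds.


strain_rate = delta_strain / delta_t
strain_rate = 0.1627 / 0.2016
strain_rate = 0.8070


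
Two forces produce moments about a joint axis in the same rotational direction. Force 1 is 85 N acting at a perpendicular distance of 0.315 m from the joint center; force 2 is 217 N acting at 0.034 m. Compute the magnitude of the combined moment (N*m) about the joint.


M = F1 * d1 + F2 * d2
M = 85 * 0.315 + 217 * 0.034
M = 26.7750 + 7.3780
M = 34.1530


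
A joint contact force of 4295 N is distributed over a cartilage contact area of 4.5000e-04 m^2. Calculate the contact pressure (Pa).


P = F / A
P = 4295 / 4.5000e-04
P = 9.5444e+06


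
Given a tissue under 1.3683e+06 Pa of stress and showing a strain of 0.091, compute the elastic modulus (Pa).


E = stress / strain
E = 1.3683e+06 / 0.091
E = 1.5036e+07


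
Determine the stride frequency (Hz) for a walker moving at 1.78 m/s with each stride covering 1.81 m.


f = v / stride_length
f = 1.78 / 1.81
f = 0.9834


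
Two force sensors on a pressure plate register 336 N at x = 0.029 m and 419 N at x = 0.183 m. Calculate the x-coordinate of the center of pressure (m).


COP_x = (F1*x1 + F2*x2) / (F1 + F2)
COP_x = (336*0.029 + 419*0.183) / (336 + 419)
Numerator = 86.4210
Denominator = 755
COP_x = 0.1145


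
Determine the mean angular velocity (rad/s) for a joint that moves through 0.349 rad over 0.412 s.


omega = delta_theta / delta_t
omega = 0.349 / 0.412
omega = 0.8471


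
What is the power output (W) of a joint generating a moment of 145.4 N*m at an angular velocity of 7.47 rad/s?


P = M * omega
P = 145.4 * 7.47
P = 1086.1380


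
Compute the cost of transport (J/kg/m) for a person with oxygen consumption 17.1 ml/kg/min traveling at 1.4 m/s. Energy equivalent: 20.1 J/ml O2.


Power per kg = VO2 * 20.1 / 60
Power per kg = 17.1 * 20.1 / 60 = 5.7285 W/kg
Cost = power_per_kg / speed
Cost = 5.7285 / 1.4
Cost = 4.0918


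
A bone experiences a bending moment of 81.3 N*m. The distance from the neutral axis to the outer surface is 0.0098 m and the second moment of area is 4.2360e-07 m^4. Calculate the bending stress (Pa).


sigma = M * c / I
sigma = 81.3 * 0.0098 / 4.2360e-07
M * c = 0.7967
sigma = 1.8809e+06


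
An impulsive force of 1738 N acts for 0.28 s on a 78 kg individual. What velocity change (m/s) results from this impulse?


J = F * dt = 1738 * 0.28 = 486.6400 N*s
delta_v = J / m
delta_v = 486.6400 / 78
delta_v = 6.2390


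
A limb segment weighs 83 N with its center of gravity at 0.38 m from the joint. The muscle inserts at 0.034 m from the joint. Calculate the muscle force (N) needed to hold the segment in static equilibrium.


F_muscle = W * d_load / d_muscle
F_muscle = 83 * 0.38 / 0.034
Numerator = 31.5400
F_muscle = 927.6471


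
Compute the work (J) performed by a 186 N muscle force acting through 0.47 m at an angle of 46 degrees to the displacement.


W = F * d * cos(theta)
theta = 46 deg = 0.8029 rad
cos(theta) = 0.6947
W = 186 * 0.47 * 0.6947
W = 60.7270


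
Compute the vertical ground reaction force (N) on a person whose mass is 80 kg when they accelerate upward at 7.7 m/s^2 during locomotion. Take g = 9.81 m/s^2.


GRF = m * (g + a)
GRF = 80 * (9.81 + 7.7)
GRF = 80 * 17.5100
GRF = 1400.8000


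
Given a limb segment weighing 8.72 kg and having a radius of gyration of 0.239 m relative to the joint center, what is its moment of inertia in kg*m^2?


I = m * k^2
I = 8.72 * 0.239^2
k^2 = 0.0571
I = 0.4981


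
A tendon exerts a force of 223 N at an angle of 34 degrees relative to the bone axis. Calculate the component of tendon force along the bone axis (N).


F_eff = F_tendon * cos(theta)
theta = 34 deg = 0.5934 rad
cos(theta) = 0.8290
F_eff = 223 * 0.8290
F_eff = 184.8754


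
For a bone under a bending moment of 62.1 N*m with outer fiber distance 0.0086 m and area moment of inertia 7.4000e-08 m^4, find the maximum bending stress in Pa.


sigma = M * c / I
sigma = 62.1 * 0.0086 / 7.4000e-08
M * c = 0.5341
sigma = 7.2170e+06


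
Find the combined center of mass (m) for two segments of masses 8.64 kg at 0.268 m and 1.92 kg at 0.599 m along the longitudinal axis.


COM = (m1*x1 + m2*x2) / (m1 + m2)
COM = (8.64*0.268 + 1.92*0.599) / (8.64 + 1.92)
Numerator = 3.4656
Denominator = 10.5600
COM = 0.3282


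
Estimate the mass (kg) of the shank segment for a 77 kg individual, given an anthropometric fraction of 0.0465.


m_segment = body_mass * fraction
m_segment = 77 * 0.0465
m_segment = 3.5805
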